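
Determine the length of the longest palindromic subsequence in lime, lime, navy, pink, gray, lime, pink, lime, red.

5

One longest palindromic subsequence is lime pink lime pink lime (positions 2,4,6,7,8); it reads the same forward and backward, and the interval DP gives dp[1][9] = 5.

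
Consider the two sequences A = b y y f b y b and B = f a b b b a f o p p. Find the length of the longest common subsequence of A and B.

3

A longest common subsequence is bbb (length 3); the LCS DP confirms no longer common subsequence exists.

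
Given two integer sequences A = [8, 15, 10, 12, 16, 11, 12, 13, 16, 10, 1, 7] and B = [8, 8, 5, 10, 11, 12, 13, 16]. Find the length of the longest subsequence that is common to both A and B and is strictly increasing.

For each value that appears in both, track the longest common increasing run ending there.
The best achievable length is 6; one witness is 8, 10, 11, 12, 13, 16 (A-positions 1,3,6,7,8,9, B-positions 1,4,5,6,7,8).

6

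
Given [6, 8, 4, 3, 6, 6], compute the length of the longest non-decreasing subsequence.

3

Let dp[i] be the longest non-decreasing subsequence ending at position i. Then dp = [1, 2, 1, 1, 2, 3].
The maximum is 3; one witness is 6, 6, 6 at positions 1,5,6.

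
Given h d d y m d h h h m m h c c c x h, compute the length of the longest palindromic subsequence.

Using dp[i][j] = 2 + dp[i+1][j−1] if the ends match, else max(dp[i+1][j], dp[i][j−1]):
dp[1][17] = 7. A witness is hmhhhmh at positions 1,5,7,8,9,11,17.

7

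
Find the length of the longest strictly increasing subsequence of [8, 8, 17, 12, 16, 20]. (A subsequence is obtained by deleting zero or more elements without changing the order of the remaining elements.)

4

One longest increasing subsequence is 8, 12, 16, 20 (positions 1,4,5,6), of length 4; no longer one exists.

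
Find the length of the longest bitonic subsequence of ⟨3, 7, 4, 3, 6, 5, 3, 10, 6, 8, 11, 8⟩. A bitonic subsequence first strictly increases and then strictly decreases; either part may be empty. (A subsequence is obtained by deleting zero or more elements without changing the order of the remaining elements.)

7

One longest bitonic subsequence is 3, 4, 5, 6, 8, 11, 8 (positions 1,3,6,9,10,11,12): it rises to 11 then falls. Length 7 is optimal.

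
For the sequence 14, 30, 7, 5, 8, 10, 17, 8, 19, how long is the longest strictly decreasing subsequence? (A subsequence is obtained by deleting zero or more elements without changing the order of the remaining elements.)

3

Scanning left to right, the best length ending at each element is: 14→1, 30→1, 7→2, 5→3, 8→2, 10→2, 17→2, 8→3, 19→2.
So the longest decreasing subsequence has length 3, e.g. 14, 7, 5.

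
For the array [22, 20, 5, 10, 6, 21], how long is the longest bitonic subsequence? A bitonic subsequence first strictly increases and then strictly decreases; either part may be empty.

4

One longest bitonic subsequence is 22, 20, 10, 6 (positions 1,2,4,5): it rises to 22 then falls. Length 4 is optimal.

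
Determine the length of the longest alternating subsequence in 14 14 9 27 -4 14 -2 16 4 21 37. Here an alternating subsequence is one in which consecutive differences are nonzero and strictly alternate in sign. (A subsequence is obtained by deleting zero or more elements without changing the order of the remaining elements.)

A longest alternating subsequence is 14, 9, 27, -4, 14, -2, 16, 4, 21 (positions 1,3,4,5,6,7,8,9,10); its 8 consecutive differences strictly alternate in sign, and length 9 is optimal.

9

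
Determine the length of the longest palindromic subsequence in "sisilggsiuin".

6

Using dp[i][j] = 2 + dp[i+1][j−1] if the ends match, else max(dp[i+1][j], dp[i][j−1]):
dp[1][12] = 6. A witness is iiggii at positions 2,4,6,7,9,11.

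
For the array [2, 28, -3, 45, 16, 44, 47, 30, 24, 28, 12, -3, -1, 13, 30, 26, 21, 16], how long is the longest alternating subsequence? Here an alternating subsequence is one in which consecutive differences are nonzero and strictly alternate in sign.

11

A longest alternating subsequence is 2, 28, -3, 45, 16, 44, 24, 28, 12, 30, 26 (positions 1,2,3,4,5,6,9,10,11,15,16); its 10 consecutive differences strictly alternate in sign, and length 11 is optimal.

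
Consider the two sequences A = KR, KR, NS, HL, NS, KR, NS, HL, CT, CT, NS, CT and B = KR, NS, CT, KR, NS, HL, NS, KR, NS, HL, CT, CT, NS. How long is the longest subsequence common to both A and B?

11

A longest common subsequence is KR, KR, NS, HL, NS, KR, NS, HL, CT, CT, NS (length 11); the LCS DP confirms no longer common subsequence exists.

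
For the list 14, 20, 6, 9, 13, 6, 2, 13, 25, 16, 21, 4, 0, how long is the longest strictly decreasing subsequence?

5

Let dp[i] be the longest decreasing subsequence ending at position i. Then dp = [1, 1, 2, 2, 2, 3, 4, 2, 1, 2, 2, 4, 5].
The maximum is 5; one witness is 14, 9, 6, 2, 0 at positions 1,4,6,7,13.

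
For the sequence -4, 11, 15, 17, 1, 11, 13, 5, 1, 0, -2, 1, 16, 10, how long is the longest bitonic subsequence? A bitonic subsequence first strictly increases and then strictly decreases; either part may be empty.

9

One longest bitonic subsequence is -4, 11, 15, 17, 13, 5, 1, 0, -2 (positions 1,2,3,4,7,8,9,10,11): it rises to 17 then falls. Length 9 is optimal.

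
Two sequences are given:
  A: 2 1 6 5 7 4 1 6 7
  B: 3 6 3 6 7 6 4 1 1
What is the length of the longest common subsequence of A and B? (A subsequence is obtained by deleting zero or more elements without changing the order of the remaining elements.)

4

Backtracking the LCS table gives one alignment: 6 (A3,B4) → 7 (A5,B5) → 4 (A6,B7) → 1 (A7,B9).
So the longest common subsequence has length 4.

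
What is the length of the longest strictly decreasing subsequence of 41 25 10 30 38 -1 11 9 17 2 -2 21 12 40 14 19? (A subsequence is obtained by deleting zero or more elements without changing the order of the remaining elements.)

6

Let dp[i] be the longest decreasing subsequence ending at position i. Then dp = [1, 2, 3, 2, 2, 4, 3, 4, 3, 5, 6, 3, 4, 2, 4, 4].
The maximum is 6; one witness is 41, 25, 10, 9, 2, -2 at positions 1,2,3,8,10,11.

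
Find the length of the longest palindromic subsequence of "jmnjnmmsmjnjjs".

One longest palindromic subsequence is jjnmsmnjj (positions 1,4,5,7,8,9,11,12,13); it reads the same forward and backward, and the interval DP gives dp[1][14] = 9.

9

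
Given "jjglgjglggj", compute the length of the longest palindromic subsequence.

9

One longest palindromic subsequence is jglgjglgj (positions 1,3,4,5,6,7,8,10,11); it reads the same forward and backward, and the interval DP gives dp[1][11] = 9.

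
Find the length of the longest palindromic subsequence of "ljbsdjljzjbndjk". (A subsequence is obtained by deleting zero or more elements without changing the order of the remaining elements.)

7

Using dp[i][j] = 2 + dp[i+1][j−1] if the ends match, else max(dp[i+1][j], dp[i][j−1]):
dp[1][15] = 7. A witness is jdjzjdj at positions 2,5,8,9,10,13,14.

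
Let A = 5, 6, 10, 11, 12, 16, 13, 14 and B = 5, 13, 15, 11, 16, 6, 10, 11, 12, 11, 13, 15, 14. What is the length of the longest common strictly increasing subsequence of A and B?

For each value that appears in both, track the longest common increasing run ending there.
The best achievable length is 7; one witness is 5, 6, 10, 11, 12, 13, 14 (A-positions 1,2,3,4,5,7,8, B-positions 1,6,7,8,9,11,13).

7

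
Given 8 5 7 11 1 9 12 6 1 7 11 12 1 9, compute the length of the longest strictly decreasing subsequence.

4

Let dp[i] be the longest decreasing subsequence ending at position i. Then dp = [1, 2, 2, 1, 3, 2, 1, 3, 4, 3, 2, 1, 4, 3].
The maximum is 4; one witness is 8, 7, 6, 1 at positions 1,3,8,9.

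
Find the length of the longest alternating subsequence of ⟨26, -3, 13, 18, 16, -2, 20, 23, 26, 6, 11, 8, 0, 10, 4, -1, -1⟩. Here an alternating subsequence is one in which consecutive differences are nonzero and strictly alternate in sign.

10

A longest alternating subsequence is 26, -3, 18, 16, 20, 6, 11, 8, 10, 4 (positions 1,2,4,5,7,10,11,12,14,15); its 9 consecutive differences strictly alternate in sign, and length 10 is optimal.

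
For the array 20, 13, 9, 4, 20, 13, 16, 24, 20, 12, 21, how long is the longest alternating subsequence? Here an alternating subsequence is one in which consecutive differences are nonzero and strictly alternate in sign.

A longest alternating subsequence is 20, 13, 20, 13, 24, 20, 21 (positions 1,2,5,6,8,9,11); its 6 consecutive differences strictly alternate in sign, and length 7 is optimal.

7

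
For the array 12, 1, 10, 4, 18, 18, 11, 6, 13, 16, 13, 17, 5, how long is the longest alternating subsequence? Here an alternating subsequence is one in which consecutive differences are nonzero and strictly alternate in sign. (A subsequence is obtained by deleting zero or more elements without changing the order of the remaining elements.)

10

A longest alternating subsequence is 12, 1, 10, 4, 18, 11, 16, 13, 17, 5 (positions 1,2,3,4,5,7,10,11,12,13); its 9 consecutive differences strictly alternate in sign, and length 10 is optimal.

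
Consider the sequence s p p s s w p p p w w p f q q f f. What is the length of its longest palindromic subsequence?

7

Using dp[i][j] = 2 + dp[i+1][j−1] if the ends match, else max(dp[i+1][j], dp[i][j−1]):
dp[1][17] = 7. A witness is pwpppwp at positions 3,6,7,8,9,11,12.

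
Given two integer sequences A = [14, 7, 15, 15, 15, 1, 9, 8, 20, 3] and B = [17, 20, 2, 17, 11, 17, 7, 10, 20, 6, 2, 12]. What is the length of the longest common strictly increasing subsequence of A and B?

2

For each value that appears in both, track the longest common increasing run ending there.
The best achievable length is 2; one witness is 7, 20 (A-positions 2,9, B-positions 7,9).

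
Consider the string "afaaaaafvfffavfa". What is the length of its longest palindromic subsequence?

Using dp[i][j] = 2 + dp[i+1][j−1] if the ends match, else max(dp[i+1][j], dp[i][j−1]):
dp[1][16] = 10. A witness is afaffffafa at positions 1,2,7,8,10,11,12,13,15,16.

10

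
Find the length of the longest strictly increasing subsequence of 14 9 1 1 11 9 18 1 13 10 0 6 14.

Let dp[i] be the longest increasing subsequence ending at position i. Then dp = [1, 1, 1, 1, 2, 2, 3, 1, 3, 3, 1, 2, 4].
The maximum is 4; one witness is 9, 11, 13, 14 at positions 2,5,9,13.

4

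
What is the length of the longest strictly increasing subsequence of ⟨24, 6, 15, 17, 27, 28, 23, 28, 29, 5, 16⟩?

6

Let dp[i] be the longest increasing subsequence ending at position i. Then dp = [1, 1, 2, 3, 4, 5, 4, 5, 6, 1, 3].
The maximum is 6; one witness is 6, 15, 17, 27, 28, 29 at positions 2,3,4,5,6,9.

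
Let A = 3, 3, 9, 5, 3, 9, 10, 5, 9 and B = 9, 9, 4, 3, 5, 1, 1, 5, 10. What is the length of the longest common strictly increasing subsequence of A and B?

3

A longest common strictly increasing subsequence is 3, 5, 10 (length 3); it appears in order in both A and B, and no longer such subsequence exists.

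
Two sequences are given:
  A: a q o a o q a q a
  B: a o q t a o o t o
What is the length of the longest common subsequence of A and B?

A longest common subsequence is aqoo (length 4); the LCS DP confirms no longer common subsequence exists.

4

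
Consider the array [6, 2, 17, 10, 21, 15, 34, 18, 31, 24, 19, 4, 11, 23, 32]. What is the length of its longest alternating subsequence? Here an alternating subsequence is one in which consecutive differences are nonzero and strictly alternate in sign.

A longest alternating subsequence is 6, 2, 17, 10, 21, 15, 34, 18, 31, 4, 11 (positions 1,2,3,4,5,6,7,8,9,12,13); its 10 consecutive differences strictly alternate in sign, and length 11 is optimal.

11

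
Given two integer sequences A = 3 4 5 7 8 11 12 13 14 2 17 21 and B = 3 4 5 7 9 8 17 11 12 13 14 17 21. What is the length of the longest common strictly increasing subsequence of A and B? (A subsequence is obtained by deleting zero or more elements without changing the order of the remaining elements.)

For each value that appears in both, track the longest common increasing run ending there.
The best achievable length is 11; one witness is 3, 4, 5, 7, 8, 11, 12, 13, 14, 17, 21 (A-positions 1,2,3,4,5,6,7,8,9,11,12, B-positions 1,2,3,4,6,8,9,10,11,12,13).

11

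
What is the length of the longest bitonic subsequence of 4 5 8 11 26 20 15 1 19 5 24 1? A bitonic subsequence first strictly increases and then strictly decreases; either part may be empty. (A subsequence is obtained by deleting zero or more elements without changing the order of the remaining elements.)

Let inc[i] be the LIS ending at i and dec[i] the longest strictly decreasing subsequence starting at i. inc = [1, 2, 3, 4, 5, 5, 5, 1, 6, 2, 7, 1], dec = [2, 2, 3, 3, 5, 4, 3, 1, 3, 2, 2, 1].
max_i inc[i]+dec[i]−1 = 9, with one witness 4, 5, 8, 11, 26, 20, 19, 5, 1.

9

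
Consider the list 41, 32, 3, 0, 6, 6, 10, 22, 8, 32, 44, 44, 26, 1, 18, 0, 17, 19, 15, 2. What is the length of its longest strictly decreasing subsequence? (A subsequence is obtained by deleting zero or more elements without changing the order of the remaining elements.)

7

One longest decreasing subsequence is 41, 32, 22, 18, 17, 15, 2 (positions 1,2,8,15,17,19,20), of length 7; no longer one exists.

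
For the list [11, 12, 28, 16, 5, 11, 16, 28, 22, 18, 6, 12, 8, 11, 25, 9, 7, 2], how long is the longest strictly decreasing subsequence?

One longest decreasing subsequence is 28, 22, 18, 12, 11, 9, 7, 2 (positions 3,9,10,12,14,16,17,18), of length 8; no longer one exists.

8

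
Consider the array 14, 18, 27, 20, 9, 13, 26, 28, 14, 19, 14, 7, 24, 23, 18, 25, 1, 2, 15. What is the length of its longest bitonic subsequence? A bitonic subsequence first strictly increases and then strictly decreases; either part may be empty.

9

One longest bitonic subsequence is 14, 18, 20, 26, 28, 24, 23, 18, 15 (positions 1,2,4,7,8,13,14,15,19): it rises to 28 then falls. Length 9 is optimal.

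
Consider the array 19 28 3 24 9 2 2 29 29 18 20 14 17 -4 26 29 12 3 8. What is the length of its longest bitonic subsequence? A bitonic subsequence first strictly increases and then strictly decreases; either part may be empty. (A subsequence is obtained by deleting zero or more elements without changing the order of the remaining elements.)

8

One longest bitonic subsequence is 3, 9, 18, 20, 26, 29, 12, 8 (positions 3,5,10,11,15,16,17,19): it rises to 29 then falls. Length 8 is optimal.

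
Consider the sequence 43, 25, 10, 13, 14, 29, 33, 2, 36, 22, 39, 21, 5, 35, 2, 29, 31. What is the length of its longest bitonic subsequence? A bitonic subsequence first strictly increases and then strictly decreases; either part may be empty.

10

One longest bitonic subsequence is 10, 13, 14, 29, 33, 36, 22, 21, 5, 2 (positions 3,4,5,6,7,9,10,12,13,15): it rises to 36 then falls. Length 10 is optimal.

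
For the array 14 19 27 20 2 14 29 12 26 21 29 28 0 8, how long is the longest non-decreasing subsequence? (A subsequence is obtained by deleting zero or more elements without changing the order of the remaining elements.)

5

Let dp[i] be the longest non-decreasing subsequence ending at position i. Then dp = [1, 2, 3, 3, 1, 2, 4, 2, 4, 4, 5, 5, 1, 2].
The maximum is 5; one witness is 14, 19, 27, 29, 29 at positions 1,2,3,7,11.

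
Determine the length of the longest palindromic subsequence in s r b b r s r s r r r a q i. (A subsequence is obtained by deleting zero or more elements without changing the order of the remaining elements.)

7

One longest palindromic subsequence is rrrsrrr (positions 2,5,7,8,9,10,11); it reads the same forward and backward, and the interval DP gives dp[1][14] = 7.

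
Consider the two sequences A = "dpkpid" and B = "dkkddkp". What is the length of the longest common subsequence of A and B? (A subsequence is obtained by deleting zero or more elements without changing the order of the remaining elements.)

3

Backtracking the LCS table gives one alignment: d (A1,B5) → k (A3,B6) → p (A4,B7).
So the longest common subsequence has length 3.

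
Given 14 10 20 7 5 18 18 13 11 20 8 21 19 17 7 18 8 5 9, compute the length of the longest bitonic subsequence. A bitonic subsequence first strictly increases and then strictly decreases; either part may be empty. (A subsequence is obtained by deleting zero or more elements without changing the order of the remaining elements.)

Let inc[i] be the LIS ending at i and dec[i] the longest strictly decreasing subsequence starting at i. inc = [1, 1, 2, 1, 1, 2, 2, 2, 2, 3, 2, 4, 3, 3, 2, 4, 3, 1, 4], dec = [6, 4, 7, 2, 1, 6, 6, 5, 4, 5, 3, 5, 4, 3, 2, 3, 2, 1, 1].
max_i inc[i]+dec[i]−1 = 8, with one witness 14, 20, 18, 13, 11, 8, 7, 5.

8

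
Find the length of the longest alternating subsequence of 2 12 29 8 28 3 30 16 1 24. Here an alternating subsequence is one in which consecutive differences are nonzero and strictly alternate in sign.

8

A longest alternating subsequence is 2, 12, 8, 28, 3, 30, 16, 24 (positions 1,2,4,5,6,7,8,10); its 7 consecutive differences strictly alternate in sign, and length 8 is optimal.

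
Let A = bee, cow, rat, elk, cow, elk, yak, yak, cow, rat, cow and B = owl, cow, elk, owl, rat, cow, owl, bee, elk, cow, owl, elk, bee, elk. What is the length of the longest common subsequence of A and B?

A longest common subsequence is cow, rat, elk, cow, elk (length 5); the LCS DP confirms no longer common subsequence exists.

5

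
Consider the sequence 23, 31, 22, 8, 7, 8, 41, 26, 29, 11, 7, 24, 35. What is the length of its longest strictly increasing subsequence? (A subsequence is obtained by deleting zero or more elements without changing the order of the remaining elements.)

Let dp[i] be the longest increasing subsequence ending at position i. Then dp = [1, 2, 1, 1, 1, 2, 3, 3, 4, 3, 1, 4, 5].
The maximum is 5; one witness is 7, 8, 26, 29, 35 at positions 5,6,8,9,13.

5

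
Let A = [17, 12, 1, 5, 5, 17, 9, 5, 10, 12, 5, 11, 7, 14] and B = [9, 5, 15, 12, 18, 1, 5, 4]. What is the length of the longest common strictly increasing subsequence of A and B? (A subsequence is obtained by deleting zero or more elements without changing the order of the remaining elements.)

2

For each value that appears in both, track the longest common increasing run ending there.
The best achievable length is 2; one witness is 9, 12 (A-positions 7,10, B-positions 1,4).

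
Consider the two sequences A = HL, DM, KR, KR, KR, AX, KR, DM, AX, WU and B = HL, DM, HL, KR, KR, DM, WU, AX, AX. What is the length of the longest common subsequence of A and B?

Backtracking the LCS table gives one alignment: HL (A1,B1) → DM (A2,B2) → KR (A3,B4) → KR (A4,B5) → AX (A6,B8) → AX (A9,B9).
So the longest common subsequence has length 6.

6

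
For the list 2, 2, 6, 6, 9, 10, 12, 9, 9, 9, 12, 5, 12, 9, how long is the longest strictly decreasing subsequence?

Scanning left to right, the best length ending at each element is: 2→1, 2→1, 6→1, 6→1, 9→1, 10→1, 12→1, 9→2, 9→2, 9→2, 12→1, 5→3, 12→1, 9→2.
So the longest decreasing subsequence has length 3, e.g. 10, 9, 5.

3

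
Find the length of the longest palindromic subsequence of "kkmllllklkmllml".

One longest palindromic subsequence is lllklklll (positions 4,6,7,8,9,10,12,13,15); it reads the same forward and backward, and the interval DP gives dp[1][15] = 9.

9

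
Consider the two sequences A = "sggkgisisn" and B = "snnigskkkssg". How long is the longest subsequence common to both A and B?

5

A longest common subsequence is sgkss (length 5); the LCS DP confirms no longer common subsequence exists.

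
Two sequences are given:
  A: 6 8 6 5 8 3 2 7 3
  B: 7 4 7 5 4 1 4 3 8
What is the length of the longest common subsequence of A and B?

A longest common subsequence is 5, 8 (length 2); the LCS DP confirms no longer common subsequence exists.

2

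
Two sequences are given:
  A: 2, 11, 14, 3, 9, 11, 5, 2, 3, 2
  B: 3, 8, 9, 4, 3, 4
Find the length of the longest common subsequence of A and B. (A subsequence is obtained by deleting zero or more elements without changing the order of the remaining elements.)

3

Backtracking the LCS table gives one alignment: 3 (A4,B1) → 9 (A5,B3) → 3 (A9,B5).
So the longest common subsequence has length 3.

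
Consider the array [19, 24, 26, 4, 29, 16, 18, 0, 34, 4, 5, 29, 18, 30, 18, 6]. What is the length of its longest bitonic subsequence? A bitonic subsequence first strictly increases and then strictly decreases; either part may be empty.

Let inc[i] be the LIS ending at i and dec[i] the longest strictly decreasing subsequence starting at i. inc = [1, 2, 3, 1, 4, 2, 3, 1, 5, 2, 3, 4, 4, 5, 4, 4], dec = [3, 3, 3, 2, 3, 2, 2, 1, 4, 1, 1, 3, 2, 3, 2, 1].
max_i inc[i]+dec[i]−1 = 8, with one witness 19, 24, 26, 29, 34, 30, 18, 6.

8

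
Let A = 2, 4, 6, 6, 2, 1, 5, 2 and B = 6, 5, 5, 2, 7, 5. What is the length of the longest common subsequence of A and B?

3

Backtracking the LCS table gives one alignment: 6 (A3,B1) → 2 (A5,B4) → 5 (A7,B6).
So the longest common subsequence has length 3.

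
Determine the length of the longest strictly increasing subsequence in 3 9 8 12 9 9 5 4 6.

One longest increasing subsequence is 3, 9, 12 (positions 1,2,4), of length 3; no longer one exists.

3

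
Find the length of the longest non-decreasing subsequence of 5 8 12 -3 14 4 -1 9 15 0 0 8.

5

Scanning left to right, the best length ending at each element is: 5→1, 8→2, 12→3, -3→1, 14→4, 4→2, -1→2, 9→3, 15→5, 0→3, 0→4, 8→5.
So the longest non-decreasing subsequence has length 5, e.g. 5, 8, 12, 14, 15.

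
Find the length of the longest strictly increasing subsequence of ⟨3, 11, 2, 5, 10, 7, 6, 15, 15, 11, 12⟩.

5

One longest increasing subsequence is 3, 5, 10, 11, 12 (positions 1,4,5,10,11), of length 5; no longer one exists.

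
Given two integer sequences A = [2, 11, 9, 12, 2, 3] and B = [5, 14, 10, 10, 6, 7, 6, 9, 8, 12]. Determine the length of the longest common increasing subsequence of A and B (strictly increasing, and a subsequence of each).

2

For each value that appears in both, track the longest common increasing run ending there.
The best achievable length is 2; one witness is 9, 12 (A-positions 3,4, B-positions 8,10).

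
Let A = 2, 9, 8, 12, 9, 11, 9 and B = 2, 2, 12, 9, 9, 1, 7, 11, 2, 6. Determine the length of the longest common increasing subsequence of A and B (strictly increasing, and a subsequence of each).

For each value that appears in both, track the longest common increasing run ending there.
The best achievable length is 3; one witness is 2, 9, 11 (A-positions 1,2,6, B-positions 1,4,8).

3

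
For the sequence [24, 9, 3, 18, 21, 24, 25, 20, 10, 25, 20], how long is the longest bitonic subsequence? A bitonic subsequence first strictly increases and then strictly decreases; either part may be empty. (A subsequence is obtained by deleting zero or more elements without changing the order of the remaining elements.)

7

Let inc[i] be the LIS ending at i and dec[i] the longest strictly decreasing subsequence starting at i. inc = [1, 1, 1, 2, 3, 4, 5, 3, 2, 5, 3], dec = [4, 2, 1, 2, 3, 3, 3, 2, 1, 2, 1].
max_i inc[i]+dec[i]−1 = 7, with one witness 9, 18, 21, 24, 25, 20, 10.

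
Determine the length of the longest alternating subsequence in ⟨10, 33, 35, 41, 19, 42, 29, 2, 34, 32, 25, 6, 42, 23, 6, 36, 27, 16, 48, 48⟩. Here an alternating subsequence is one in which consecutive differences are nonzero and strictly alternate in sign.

A longest alternating subsequence is 10, 33, 19, 42, 29, 34, 32, 42, 23, 36, 27, 48 (positions 1,2,5,6,7,9,10,13,14,16,17,19); its 11 consecutive differences strictly alternate in sign, and length 12 is optimal.

12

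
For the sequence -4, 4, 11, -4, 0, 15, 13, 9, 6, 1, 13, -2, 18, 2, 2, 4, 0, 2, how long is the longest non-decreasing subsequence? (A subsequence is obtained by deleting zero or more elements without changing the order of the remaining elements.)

Scanning left to right, the best length ending at each element is: -4→1, 4→2, 11→3, -4→2, 0→3, 15→4, 13→4, 9→4, 6→4, 1→4, 13→5, -2→3, 18→6, 2→5, 2→6, 4→7, 0→4, 2→7.
So the longest non-decreasing subsequence has length 7, e.g. -4, -4, 0, 1, 2, 2, 4.

7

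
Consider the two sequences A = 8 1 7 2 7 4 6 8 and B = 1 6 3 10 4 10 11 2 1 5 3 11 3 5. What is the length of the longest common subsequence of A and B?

A longest common subsequence is 1, 2 (length 2); the LCS DP confirms no longer common subsequence exists.

2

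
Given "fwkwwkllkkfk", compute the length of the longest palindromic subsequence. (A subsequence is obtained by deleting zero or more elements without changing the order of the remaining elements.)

One longest palindromic subsequence is fkkllkkf (positions 1,3,6,7,8,9,10,11); it reads the same forward and backward, and the interval DP gives dp[1][12] = 8.

8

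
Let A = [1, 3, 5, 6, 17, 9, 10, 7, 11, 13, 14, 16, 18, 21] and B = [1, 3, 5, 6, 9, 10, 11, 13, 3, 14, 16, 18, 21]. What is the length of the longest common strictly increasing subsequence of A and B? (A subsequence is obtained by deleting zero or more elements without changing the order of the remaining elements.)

12

A longest common strictly increasing subsequence is 1, 3, 5, 6, 9, 10, 11, 13, 14, 16, 18, 21 (length 12); it appears in order in both A and B, and no longer such subsequence exists.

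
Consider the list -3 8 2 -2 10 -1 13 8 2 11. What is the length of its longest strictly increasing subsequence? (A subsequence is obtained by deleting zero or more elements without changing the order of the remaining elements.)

5

One longest increasing subsequence is -3, -2, -1, 8, 11 (positions 1,4,6,8,10), of length 5; no longer one exists.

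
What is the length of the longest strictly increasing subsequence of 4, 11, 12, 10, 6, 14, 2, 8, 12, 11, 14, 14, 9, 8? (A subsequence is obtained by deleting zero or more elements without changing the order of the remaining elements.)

One longest increasing subsequence is 4, 6, 8, 12, 14 (positions 1,5,8,9,11), of length 5; no longer one exists.

5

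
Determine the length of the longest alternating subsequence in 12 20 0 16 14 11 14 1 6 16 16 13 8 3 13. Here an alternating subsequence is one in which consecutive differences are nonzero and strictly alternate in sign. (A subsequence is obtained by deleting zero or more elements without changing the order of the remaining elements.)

Track the best alternating length ending on an up-step vs a down-step at each position: up/down = 1/1, 2/1, 1/3, 4/3, 4/5, 4/5, 6/5, 4/7, 8/7, 8/3, 8/3, 8/9, 8/9, 8/9, 10/9.
The maximum over both is 10; one such subsequence is 12, 20, 0, 16, 11, 14, 1, 16, 8, 13.

10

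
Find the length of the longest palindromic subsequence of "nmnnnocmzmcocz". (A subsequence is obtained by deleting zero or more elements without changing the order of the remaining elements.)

One longest palindromic subsequence is ocmzmco (positions 6,7,8,9,10,11,12); it reads the same forward and backward, and the interval DP gives dp[1][14] = 7.

7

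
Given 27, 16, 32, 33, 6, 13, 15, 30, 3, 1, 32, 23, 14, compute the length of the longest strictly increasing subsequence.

One longest increasing subsequence is 6, 13, 15, 30, 32 (positions 5,6,7,8,11), of length 5; no longer one exists.

5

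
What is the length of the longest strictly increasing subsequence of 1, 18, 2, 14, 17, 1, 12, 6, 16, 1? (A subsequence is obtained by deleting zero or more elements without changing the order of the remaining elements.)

Scanning left to right, the best length ending at each element is: 1→1, 18→2, 2→2, 14→3, 17→4, 1→1, 12→3, 6→3, 16→4, 1→1.
So the longest increasing subsequence has length 4, e.g. 1, 2, 14, 17.

4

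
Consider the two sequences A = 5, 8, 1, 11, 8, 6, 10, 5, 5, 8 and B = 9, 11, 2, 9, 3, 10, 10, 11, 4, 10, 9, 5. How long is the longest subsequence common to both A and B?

3

Backtracking the LCS table gives one alignment: 11 (A4,B8) → 10 (A7,B10) → 5 (A9,B12).
So the longest common subsequence has length 3.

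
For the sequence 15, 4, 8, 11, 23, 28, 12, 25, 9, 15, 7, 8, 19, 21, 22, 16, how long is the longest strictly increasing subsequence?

8

Let dp[i] be the longest increasing subsequence ending at position i. Then dp = [1, 1, 2, 3, 4, 5, 4, 5, 3, 5, 2, 3, 6, 7, 8, 6].
The maximum is 8; one witness is 4, 8, 11, 12, 15, 19, 21, 22 at positions 2,3,4,7,10,13,14,15.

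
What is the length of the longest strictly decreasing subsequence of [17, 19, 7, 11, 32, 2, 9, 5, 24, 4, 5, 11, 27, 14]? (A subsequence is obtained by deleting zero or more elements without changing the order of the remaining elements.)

Let dp[i] be the longest decreasing subsequence ending at position i. Then dp = [1, 1, 2, 2, 1, 3, 3, 4, 2, 5, 4, 3, 2, 3].
The maximum is 5; one witness is 17, 11, 9, 5, 4 at positions 1,4,7,8,10.

5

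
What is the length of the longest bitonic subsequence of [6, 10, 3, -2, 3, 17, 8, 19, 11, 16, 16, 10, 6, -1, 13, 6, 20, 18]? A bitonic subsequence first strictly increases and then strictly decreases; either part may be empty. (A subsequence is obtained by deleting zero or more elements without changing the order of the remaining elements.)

8

One longest bitonic subsequence is 6, 10, 17, 19, 16, 10, 6, -1 (positions 1,2,6,8,11,12,13,14): it rises to 19 then falls. Length 8 is optimal.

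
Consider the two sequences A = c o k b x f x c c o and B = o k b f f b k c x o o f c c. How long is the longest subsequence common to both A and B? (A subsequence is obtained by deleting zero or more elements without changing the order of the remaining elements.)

7

A longest common subsequence is okbxfcc (length 7); the LCS DP confirms no longer common subsequence exists.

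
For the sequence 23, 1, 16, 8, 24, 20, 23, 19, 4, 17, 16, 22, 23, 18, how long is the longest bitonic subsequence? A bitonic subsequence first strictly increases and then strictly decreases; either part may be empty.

7

Let inc[i] be the LIS ending at i and dec[i] the longest strictly decreasing subsequence starting at i. inc = [1, 1, 2, 2, 3, 3, 4, 3, 2, 3, 3, 4, 5, 4], dec = [5, 1, 3, 2, 5, 4, 4, 3, 1, 2, 1, 2, 2, 1].
max_i inc[i]+dec[i]−1 = 7, with one witness 1, 16, 24, 23, 19, 17, 16.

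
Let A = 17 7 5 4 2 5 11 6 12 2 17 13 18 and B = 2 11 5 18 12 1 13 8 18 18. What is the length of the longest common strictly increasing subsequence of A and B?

5

For each value that appears in both, track the longest common increasing run ending there.
The best achievable length is 5; one witness is 2, 11, 12, 13, 18 (A-positions 5,7,9,12,13, B-positions 1,2,5,7,9).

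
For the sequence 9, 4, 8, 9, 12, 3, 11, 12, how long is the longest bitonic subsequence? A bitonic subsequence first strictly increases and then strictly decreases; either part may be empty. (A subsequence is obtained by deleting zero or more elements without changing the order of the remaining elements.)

Let inc[i] be the LIS ending at i and dec[i] the longest strictly decreasing subsequence starting at i. inc = [1, 1, 2, 3, 4, 1, 4, 5], dec = [3, 2, 2, 2, 2, 1, 1, 1].
max_i inc[i]+dec[i]−1 = 5, with one witness 4, 8, 9, 12, 11.

5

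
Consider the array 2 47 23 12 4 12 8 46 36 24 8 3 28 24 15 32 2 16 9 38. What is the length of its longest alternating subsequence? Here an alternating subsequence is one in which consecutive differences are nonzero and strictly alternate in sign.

Track the best alternating length ending on an up-step vs a down-step at each position: up/down = 1/1, 2/1, 2/3, 2/3, 2/3, 4/3, 4/5, 6/3, 6/7, 6/7, 4/7, 2/7, 8/7, 8/9, 8/9, 10/7, 1/11, 12/11, 12/13, 14/7.
The maximum over both is 14; one such subsequence is 2, 47, 4, 12, 8, 46, 24, 28, 24, 32, 2, 16, 9, 38.

14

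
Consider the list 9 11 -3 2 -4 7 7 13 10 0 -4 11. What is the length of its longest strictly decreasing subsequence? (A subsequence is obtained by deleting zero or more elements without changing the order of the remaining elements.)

4

One longest decreasing subsequence is 9, 2, 0, -4 (positions 1,4,10,11), of length 4; no longer one exists.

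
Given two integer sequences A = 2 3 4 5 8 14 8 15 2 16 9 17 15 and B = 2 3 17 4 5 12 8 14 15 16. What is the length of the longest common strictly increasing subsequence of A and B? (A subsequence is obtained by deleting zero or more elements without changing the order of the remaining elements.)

For each value that appears in both, track the longest common increasing run ending there.
The best achievable length is 8; one witness is 2, 3, 4, 5, 8, 14, 15, 16 (A-positions 1,2,3,4,5,6,8,10, B-positions 1,2,4,5,7,8,9,10).

8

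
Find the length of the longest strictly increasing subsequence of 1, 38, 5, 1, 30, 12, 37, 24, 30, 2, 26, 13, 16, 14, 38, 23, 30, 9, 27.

One longest increasing subsequence is 1, 5, 12, 13, 16, 23, 30 (positions 1,3,6,12,13,16,17), of length 7; no longer one exists.

7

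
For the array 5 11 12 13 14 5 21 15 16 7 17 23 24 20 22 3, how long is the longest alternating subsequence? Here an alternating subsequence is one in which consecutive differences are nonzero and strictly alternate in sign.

Track the best alternating length ending on an up-step vs a down-step at each position: up/down = 1/1, 2/1, 2/1, 2/1, 2/1, 1/3, 4/1, 4/5, 6/5, 4/7, 8/5, 8/1, 8/1, 8/9, 10/9, 1/11.
The maximum over both is 11; one such subsequence is 5, 11, 5, 21, 15, 16, 7, 23, 20, 22, 3.

11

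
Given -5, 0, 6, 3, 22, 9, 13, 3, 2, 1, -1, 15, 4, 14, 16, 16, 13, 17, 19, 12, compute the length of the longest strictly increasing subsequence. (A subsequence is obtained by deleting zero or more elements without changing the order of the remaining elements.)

One longest increasing subsequence is -5, 0, 6, 9, 13, 15, 16, 17, 19 (positions 1,2,3,6,7,12,15,18,19), of length 9; no longer one exists.

9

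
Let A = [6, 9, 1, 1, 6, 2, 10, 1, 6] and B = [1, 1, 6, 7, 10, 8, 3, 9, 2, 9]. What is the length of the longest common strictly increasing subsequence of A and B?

3

A longest common strictly increasing subsequence is 1, 6, 10 (length 3); it appears in order in both A and B, and no longer such subsequence exists.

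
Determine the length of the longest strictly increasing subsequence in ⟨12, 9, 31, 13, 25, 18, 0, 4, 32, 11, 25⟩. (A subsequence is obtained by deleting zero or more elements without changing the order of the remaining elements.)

4

Let dp[i] be the longest increasing subsequence ending at position i. Then dp = [1, 1, 2, 2, 3, 3, 1, 2, 4, 3, 4].
The maximum is 4; one witness is 12, 13, 25, 32 at positions 1,4,5,9.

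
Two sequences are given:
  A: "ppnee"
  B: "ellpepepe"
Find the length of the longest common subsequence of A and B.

A longest common subsequence is ppee (length 4); the LCS DP confirms no longer common subsequence exists.

4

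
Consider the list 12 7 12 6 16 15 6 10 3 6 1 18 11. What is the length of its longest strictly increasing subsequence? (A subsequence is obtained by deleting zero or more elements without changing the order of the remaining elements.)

One longest increasing subsequence is 7, 12, 16, 18 (positions 2,3,5,12), of length 4; no longer one exists.

4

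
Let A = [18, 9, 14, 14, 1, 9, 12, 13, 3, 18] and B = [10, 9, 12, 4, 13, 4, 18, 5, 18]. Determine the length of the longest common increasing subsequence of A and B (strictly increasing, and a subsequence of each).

4

A longest common strictly increasing subsequence is 9, 12, 13, 18 (length 4); it appears in order in both A and B, and no longer such subsequence exists.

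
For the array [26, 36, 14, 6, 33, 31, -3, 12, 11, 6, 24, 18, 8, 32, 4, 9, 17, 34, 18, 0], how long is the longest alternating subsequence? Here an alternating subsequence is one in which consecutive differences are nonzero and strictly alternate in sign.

Track the best alternating length ending on an up-step vs a down-step at each position: up/down = 1/1, 2/1, 1/3, 1/3, 4/3, 4/5, 1/5, 6/5, 6/7, 6/7, 8/5, 8/9, 8/9, 10/5, 6/11, 12/11, 12/11, 12/3, 12/13, 6/13.
The maximum over both is 13; one such subsequence is 26, 36, 14, 33, -3, 12, 11, 24, 18, 32, 4, 34, 18.

13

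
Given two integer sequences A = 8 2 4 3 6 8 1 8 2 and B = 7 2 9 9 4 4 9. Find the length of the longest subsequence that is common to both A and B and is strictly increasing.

2

For each value that appears in both, track the longest common increasing run ending there.
The best achievable length is 2; one witness is 2, 4 (A-positions 2,3, B-positions 2,5).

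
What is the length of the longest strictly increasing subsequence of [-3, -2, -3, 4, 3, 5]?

Scanning left to right, the best length ending at each element is: -3→1, -2→2, -3→1, 4→3, 3→3, 5→4.
So the longest increasing subsequence has length 4, e.g. -3, -2, 4, 5.

4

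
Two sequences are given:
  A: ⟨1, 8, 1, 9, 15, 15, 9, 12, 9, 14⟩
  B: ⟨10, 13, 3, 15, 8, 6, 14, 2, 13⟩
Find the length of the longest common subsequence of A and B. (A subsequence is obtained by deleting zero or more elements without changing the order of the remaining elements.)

A longest common subsequence is 8, 14 (length 2); the LCS DP confirms no longer common subsequence exists.

2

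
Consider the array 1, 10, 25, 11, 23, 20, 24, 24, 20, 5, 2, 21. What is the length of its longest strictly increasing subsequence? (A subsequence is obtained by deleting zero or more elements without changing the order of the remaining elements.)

5

Scanning left to right, the best length ending at each element is: 1→1, 10→2, 25→3, 11→3, 23→4, 20→4, 24→5, 24→5, 20→4, 5→2, 2→2, 21→5.
So the longest increasing subsequence has length 5, e.g. 1, 10, 11, 23, 24.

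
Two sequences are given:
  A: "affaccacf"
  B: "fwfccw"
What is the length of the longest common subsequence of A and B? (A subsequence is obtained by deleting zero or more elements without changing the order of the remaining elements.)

Backtracking the LCS table gives one alignment: f (A2,B1) → f (A3,B3) → c (A5,B4) → c (A6,B5).
So the longest common subsequence has length 4.

4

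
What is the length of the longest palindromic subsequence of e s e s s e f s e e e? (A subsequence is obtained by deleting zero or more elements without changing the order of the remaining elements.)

Using dp[i][j] = 2 + dp[i+1][j−1] if the ends match, else max(dp[i+1][j], dp[i][j−1]):
dp[1][11] = 8. A witness is esessese at positions 1,2,3,4,5,6,8,11.

8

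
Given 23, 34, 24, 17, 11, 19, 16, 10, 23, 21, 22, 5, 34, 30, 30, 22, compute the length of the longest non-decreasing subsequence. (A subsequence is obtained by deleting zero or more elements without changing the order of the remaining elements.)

Scanning left to right, the best length ending at each element is: 23→1, 34→2, 24→2, 17→1, 11→1, 19→2, 16→2, 10→1, 23→3, 21→3, 22→4, 5→1, 34→5, 30→5, 30→6, 22→5.
So the longest non-decreasing subsequence has length 6, e.g. 17, 19, 21, 22, 30, 30.

6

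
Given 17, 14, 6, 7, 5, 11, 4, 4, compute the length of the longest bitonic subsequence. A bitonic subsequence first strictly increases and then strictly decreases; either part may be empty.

5

One longest bitonic subsequence is 17, 14, 7, 5, 4 (positions 1,2,4,5,8): it rises to 17 then falls. Length 5 is optimal.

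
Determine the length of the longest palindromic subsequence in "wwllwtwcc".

6

Using dp[i][j] = 2 + dp[i+1][j−1] if the ends match, else max(dp[i+1][j], dp[i][j−1]):
dp[1][9] = 6. A witness is wwllww at positions 1,2,3,4,5,7.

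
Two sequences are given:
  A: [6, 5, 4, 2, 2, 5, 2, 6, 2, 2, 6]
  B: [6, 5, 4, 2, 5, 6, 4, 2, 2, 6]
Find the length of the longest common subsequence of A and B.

9

Backtracking the LCS table gives one alignment: 6 (A1,B1) → 5 (A2,B2) → 4 (A3,B3) → 2 (A5,B4) → 5 (A6,B5) → 6 (A8,B6) → 2 (A9,B8) → 2 (A10,B9) → 6 (A11,B10).
So the longest common subsequence has length 9.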